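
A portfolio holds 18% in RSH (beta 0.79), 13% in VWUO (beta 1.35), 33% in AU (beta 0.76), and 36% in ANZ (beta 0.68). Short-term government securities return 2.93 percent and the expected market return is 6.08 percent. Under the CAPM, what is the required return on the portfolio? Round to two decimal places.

β_P = Σ w_i β_i = 0.18×0.79 + 0.13×1.35 + 0.33×0.76 + 0.36×0.68 = 0.8133
MRP = 6.08% − 2.93% = 3.15%
E(R_P) = R_f + β_P × MRP = 2.93% + 0.8133 × 3.15% = 5.49%

5.49%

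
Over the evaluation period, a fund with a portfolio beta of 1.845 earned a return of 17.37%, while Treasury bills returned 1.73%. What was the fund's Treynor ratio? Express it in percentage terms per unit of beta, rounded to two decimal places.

Treynor = (R_P − R_f) / β_P = (17.37% − 1.73%) / 1.8450 = 15.64% / 1.8450 = 8.48%

8.48%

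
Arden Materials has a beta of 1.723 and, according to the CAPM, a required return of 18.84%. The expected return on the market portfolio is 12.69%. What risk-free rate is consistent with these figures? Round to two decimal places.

E(R) = R_f + β(E(R_m) − R_f) = R_f(1 − β) + β·E(R_m)
18.84% = R_f × (1 − 1.723) + 1.723 × 12.69%
18.84% = R_f × -0.723 + 21.86487%
R_f = (18.84% − 21.86487%) / -0.723 = 4.18%

4.18%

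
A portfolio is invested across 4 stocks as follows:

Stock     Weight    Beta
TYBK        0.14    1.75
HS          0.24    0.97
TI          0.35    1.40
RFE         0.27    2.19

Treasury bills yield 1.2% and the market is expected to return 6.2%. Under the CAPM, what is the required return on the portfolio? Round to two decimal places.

9.00%

β_P = Σ w_i β_i = 0.14×1.75 + 0.24×0.97 + 0.35×1.40 + 0.27×2.19 = 1.5591
MRP = 6.2% − 1.2% = 5.00%
E(R_P) = R_f + β_P × MRP = 1.2% + 1.5591 × 5.0% = 9.00%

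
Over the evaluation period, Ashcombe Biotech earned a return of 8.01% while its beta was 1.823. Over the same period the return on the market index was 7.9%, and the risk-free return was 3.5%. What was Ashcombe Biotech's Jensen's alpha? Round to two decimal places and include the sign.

-3.51%

Market excess return = 7.9% − 3.5% = 4.40%
CAPM benchmark = R_f + β(R_m − R_f) = 3.5% + 1.823 × 4.4% = 11.5212%
α = actual − benchmark = 8.01% − 11.5212% = -3.51%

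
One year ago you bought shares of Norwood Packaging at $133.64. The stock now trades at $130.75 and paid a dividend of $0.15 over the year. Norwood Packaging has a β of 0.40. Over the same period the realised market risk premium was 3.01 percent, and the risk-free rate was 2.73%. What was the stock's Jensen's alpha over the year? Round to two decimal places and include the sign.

-5.98%

Realised HPR = (P1 + D1 − P0) / P0 = (130.75 + 0.15 − 133.64) / 133.64 = -2.74 / 133.64 = -2.0503%
CAPM required = R_f + β·MRP = 2.73% + 0.40 × 3.01% = 3.9340%
α = realised − required = -2.0503% − 3.9340% = -5.98%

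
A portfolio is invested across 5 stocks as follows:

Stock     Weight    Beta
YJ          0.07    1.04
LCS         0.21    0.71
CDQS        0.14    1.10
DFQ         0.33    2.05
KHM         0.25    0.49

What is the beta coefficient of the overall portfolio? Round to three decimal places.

β_P = Σ w_i β_i = 0.07×1.04 + 0.21×0.71 + 0.14×1.10 + 0.33×2.05 + 0.25×0.49 = 1.1749

1.175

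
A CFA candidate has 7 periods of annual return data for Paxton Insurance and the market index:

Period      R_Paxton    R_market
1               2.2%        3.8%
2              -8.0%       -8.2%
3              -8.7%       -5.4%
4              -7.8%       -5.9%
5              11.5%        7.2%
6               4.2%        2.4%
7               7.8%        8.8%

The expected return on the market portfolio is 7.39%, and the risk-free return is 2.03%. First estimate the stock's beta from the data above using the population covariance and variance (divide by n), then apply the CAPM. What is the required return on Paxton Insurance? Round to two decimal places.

Mean R_i = (2.2 − 8.0 − 8.7 − 7.8 + 11.5 + 4.2 + 7.8) / 7 = 0.1714%
Mean R_m = (3.8 − 8.2 − 5.4 − 5.9 + 7.2 + 2.4 + 8.8) / 7 = 0.3857%
Σ(R_i − R̄_i)(R_m − R̄_m) = 328.0171  ⇒  Cov = 328.0171 / 7 = 46.8596
Σ(R_m − R̄_m)² = 279.6486  ⇒  Var(R_m) = 279.6486 / 7 = 39.9498
β = Cov / Var(R_m) = 46.8596 / 39.9498 = 1.1730
MRP = 7.39% − 2.03% = 5.36%
E(R) = R_f + β × MRP = 2.03% + 1.1730 × 5.36% = 8.32%

8.32%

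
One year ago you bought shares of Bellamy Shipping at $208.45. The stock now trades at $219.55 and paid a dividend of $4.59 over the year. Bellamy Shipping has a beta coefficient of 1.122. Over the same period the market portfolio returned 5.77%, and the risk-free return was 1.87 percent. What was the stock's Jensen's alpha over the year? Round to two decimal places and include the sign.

Realised HPR = (P1 + D1 − P0) / P0 = (219.55 + 4.59 − 208.45) / 208.45 = 15.69 / 208.45 = 7.5270%
MRP = 5.77% − 1.87% = 3.90%
CAPM required = R_f + β·MRP = 1.87% + 1.122 × 3.90% = 6.24580%
α = realised − required = 7.5270% − 6.24580% = +1.28%

+1.28%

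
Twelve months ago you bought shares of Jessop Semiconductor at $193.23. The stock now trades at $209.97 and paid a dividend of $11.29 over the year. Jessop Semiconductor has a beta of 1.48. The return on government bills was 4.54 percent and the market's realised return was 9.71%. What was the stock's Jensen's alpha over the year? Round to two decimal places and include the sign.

+2.31%

Realised HPR = (P1 + D1 − P0) / P0 = (209.97 + 11.29 − 193.23) / 193.23 = 28.03 / 193.23 = 14.5060%
MRP = 9.71% − 4.54% = 5.17%
CAPM required = R_f + β·MRP = 4.54% + 1.48 × 5.17% = 12.1916%
α = realised − required = 14.5060% − 12.1916% = +2.31%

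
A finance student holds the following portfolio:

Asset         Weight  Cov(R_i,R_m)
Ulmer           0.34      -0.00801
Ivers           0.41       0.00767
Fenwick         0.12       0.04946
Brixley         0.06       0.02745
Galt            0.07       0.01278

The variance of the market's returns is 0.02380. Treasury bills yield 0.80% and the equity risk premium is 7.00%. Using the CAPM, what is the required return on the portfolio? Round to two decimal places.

β_Ulmer = -0.00801 / 0.02380 = -0.3366
β_Ivers = 0.00767 / 0.02380 = 0.3223
β_Fenwick = 0.04946 / 0.02380 = 2.0782
β_Brixley = 0.02745 / 0.02380 = 1.1534
β_Galt = 0.01278 / 0.02380 = 0.5370
β_P = Σ w_i β_i = 0.34×-0.3366 + 0.41×0.3223 + 0.12×2.0782 + 0.06×1.1534 + 0.07×0.5370 = 0.3739
E(R_P) = R_f + β_P × MRP = 0.80% + 0.3739 × 7.00% = 3.42%

3.42%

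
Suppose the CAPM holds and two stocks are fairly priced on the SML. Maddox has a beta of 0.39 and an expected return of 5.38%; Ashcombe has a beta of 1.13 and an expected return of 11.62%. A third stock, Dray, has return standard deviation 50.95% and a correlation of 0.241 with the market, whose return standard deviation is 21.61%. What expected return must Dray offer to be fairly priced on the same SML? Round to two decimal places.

MRP = (11.62% − 5.38%) / (1.13 − 0.39) = 8.4324%
R_f = 5.38% − 0.39 × 8.4324% = 2.0914%
β_Dray = ρ·σ_i/σ_m = 0.241 × 50.95 / 21.61 = 0.5682
E(R_Dray) = R_f + β × MRP = 2.0914% + 0.5682 × 8.4324% = 6.88%

6.88%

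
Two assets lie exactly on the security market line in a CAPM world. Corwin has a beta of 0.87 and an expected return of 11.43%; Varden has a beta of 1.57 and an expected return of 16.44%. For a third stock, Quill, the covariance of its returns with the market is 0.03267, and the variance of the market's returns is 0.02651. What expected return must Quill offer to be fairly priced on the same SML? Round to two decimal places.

14.02%

MRP = (16.44% − 11.43%) / (1.57 − 0.87) = 7.1571%
R_f = 11.43% − 0.87 × 7.1571% = 5.2033%
β_Quill = Cov / Var(R_m) = 0.03267 / 0.02651 = 1.2324
E(R_Quill) = R_f + β × MRP = 5.2033% + 1.2324 × 7.1571% = 14.02%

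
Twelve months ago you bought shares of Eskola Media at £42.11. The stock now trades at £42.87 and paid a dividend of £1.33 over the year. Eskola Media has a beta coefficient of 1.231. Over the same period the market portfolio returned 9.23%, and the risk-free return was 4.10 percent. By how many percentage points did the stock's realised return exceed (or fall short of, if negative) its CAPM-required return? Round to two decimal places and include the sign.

-5.45%

Realised HPR = (P1 + D1 − P0) / P0 = (42.87 + 1.33 − 42.11) / 42.11 = 2.09 / 42.11 = 4.9632%
MRP = 9.23% − 4.10% = 5.13%
CAPM required = R_f + β·MRP = 4.10% + 1.231 × 5.13% = 10.41503%
α = realised − required = 4.9632% − 10.41503% = -5.45%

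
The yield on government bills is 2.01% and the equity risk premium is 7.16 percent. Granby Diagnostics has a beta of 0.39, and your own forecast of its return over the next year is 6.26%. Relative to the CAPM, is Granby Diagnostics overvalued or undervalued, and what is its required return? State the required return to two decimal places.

Undervalued; required return 4.80%

Required return = R_f + β·MRP = 2.01% + 0.39 × 7.16% = 4.80%
Forecast 6.26% > required 4.80% → the stock plots above the SML → undervalued.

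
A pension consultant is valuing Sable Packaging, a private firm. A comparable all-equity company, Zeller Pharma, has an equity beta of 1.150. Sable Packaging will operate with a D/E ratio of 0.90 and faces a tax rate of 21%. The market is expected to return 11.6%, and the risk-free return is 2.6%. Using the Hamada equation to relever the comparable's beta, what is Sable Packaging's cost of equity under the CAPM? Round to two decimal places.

20.31%

β_L = β_U × [1 + (1 − t)(D/E)] = 1.150 × [1 + (1 − 0.21) × 0.90]
    = 1.150 × [1 + 0.79 × 0.90] = 1.150 × 1.7110 = 1.9677
MRP = 11.6% − 2.6% = 9.00%
E(R) = R_f + β_L × MRP = 2.6% + 1.9677 × 9.0% = 20.31%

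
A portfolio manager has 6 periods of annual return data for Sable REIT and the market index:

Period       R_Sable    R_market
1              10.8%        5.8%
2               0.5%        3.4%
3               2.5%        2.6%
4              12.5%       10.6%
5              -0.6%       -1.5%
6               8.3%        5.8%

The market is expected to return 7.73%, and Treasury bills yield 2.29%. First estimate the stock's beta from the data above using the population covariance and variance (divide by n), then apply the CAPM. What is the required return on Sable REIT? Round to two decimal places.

9.05%

Mean R_i = (10.8 + 0.5 + 2.5 + 12.5 − 0.6 + 8.3) / 6 = 5.6667%
Mean R_m = (5.8 + 3.4 + 2.6 + 10.6 − 1.5 + 5.8) / 6 = 4.4500%
Σ(R_i − R̄_i)(R_m − R̄_m) = 101.0800  ⇒  Cov = 101.0800 / 6 = 16.8467
Σ(R_m − R̄_m)² = 81.3950  ⇒  Var(R_m) = 81.3950 / 6 = 13.5658
β = Cov / Var(R_m) = 16.8467 / 13.5658 = 1.2419
MRP = 7.73% − 2.29% = 5.44%
E(R) = R_f + β × MRP = 2.29% + 1.2419 × 5.44% = 9.05%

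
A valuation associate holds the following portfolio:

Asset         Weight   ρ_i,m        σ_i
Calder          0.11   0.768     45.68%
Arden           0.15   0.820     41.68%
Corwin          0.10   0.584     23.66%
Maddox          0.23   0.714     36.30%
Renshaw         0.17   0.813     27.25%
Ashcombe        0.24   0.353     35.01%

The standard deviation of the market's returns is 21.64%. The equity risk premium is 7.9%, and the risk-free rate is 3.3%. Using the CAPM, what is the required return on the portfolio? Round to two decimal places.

11.72%

β_Calder = 0.768 × 45.68% / 21.64% = 1.6212
β_Arden = 0.820 × 41.68% / 21.64% = 1.5794
β_Corwin = 0.584 × 23.66% / 21.64% = 0.6385
β_Maddox = 0.714 × 36.30% / 21.64% = 1.1977
β_Renshaw = 0.813 × 27.25% / 21.64% = 1.0238
β_Ashcombe = 0.353 × 35.01% / 21.64% = 0.5711
β_P = Σ w_i β_i = 0.11×1.6212 + 0.15×1.5794 + 0.10×0.6385 + 0.23×1.1977 + 0.17×1.0238 + 0.24×0.5711 = 1.0657
E(R_P) = R_f + β_P × MRP = 3.3% + 1.0657 × 7.9% = 11.72%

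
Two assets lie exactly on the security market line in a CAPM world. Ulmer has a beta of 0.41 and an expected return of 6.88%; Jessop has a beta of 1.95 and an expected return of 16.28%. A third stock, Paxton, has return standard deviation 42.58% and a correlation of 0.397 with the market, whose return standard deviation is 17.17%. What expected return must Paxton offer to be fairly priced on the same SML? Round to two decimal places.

10.39%

MRP = (16.28% − 6.88%) / (1.95 − 0.41) = 6.1039%
R_f = 6.88% − 0.41 × 6.1039% = 4.3774%
β_Paxton = ρ·σ_i/σ_m = 0.397 × 42.58 / 17.17 = 0.9845
E(R_Paxton) = R_f + β × MRP = 4.3774% + 0.9845 × 6.1039% = 10.39%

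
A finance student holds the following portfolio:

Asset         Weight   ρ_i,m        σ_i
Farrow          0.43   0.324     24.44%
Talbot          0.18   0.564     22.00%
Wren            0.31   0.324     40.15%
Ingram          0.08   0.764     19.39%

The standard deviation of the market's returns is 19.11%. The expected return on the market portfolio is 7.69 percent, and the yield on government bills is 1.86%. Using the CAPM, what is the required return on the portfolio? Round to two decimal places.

5.17%

β_Farrow = 0.324 × 24.44% / 19.11% = 0.4144
β_Talbot = 0.564 × 22.00% / 19.11% = 0.6493
β_Wren = 0.324 × 40.15% / 19.11% = 0.6807
β_Ingram = 0.764 × 19.39% / 19.11% = 0.7752
β_P = Σ w_i β_i = 0.43×0.4144 + 0.18×0.6493 + 0.31×0.6807 + 0.08×0.7752 = 0.5681
MRP = 7.69% − 1.86% = 5.83%
E(R_P) = R_f + β_P × MRP = 1.86% + 0.5681 × 5.83% = 5.17%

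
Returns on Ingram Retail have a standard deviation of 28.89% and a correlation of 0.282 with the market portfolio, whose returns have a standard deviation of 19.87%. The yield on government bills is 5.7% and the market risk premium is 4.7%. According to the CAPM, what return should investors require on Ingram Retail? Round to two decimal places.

β = ρ × σ_i / σ_m = 0.282 × 28.89% / 19.87% = 0.4100
E(R) = 5.7% + 0.4100 × 4.7% = 7.63%

7.63%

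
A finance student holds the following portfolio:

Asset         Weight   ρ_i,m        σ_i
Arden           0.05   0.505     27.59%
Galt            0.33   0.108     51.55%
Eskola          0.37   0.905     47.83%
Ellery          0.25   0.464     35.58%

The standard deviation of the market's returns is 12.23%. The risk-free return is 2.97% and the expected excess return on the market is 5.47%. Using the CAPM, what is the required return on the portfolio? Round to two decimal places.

13.11%

β_Arden = 0.505 × 27.59% / 12.23% = 1.1392
β_Galt = 0.108 × 51.55% / 12.23% = 0.4552
β_Eskola = 0.905 × 47.83% / 12.23% = 3.5393
β_Ellery = 0.464 × 35.58% / 12.23% = 1.3499
β_P = Σ w_i β_i = 0.05×1.1392 + 0.33×0.4552 + 0.37×3.5393 + 0.25×1.3499 = 1.8542
E(R_P) = R_f + β_P × MRP = 2.97% + 1.8542 × 5.47% = 13.11%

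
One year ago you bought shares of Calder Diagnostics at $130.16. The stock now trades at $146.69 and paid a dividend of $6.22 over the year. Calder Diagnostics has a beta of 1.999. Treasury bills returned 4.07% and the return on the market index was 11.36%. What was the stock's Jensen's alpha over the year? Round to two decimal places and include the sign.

-1.16%

Realised HPR = (P1 + D1 − P0) / P0 = (146.69 + 6.22 − 130.16) / 130.16 = 22.75 / 130.16 = 17.4785%
MRP = 11.36% − 4.07% = 7.29%
CAPM required = R_f + β·MRP = 4.07% + 1.999 × 7.29% = 18.64271%
α = realised − required = 17.4785% − 18.64271% = -1.16%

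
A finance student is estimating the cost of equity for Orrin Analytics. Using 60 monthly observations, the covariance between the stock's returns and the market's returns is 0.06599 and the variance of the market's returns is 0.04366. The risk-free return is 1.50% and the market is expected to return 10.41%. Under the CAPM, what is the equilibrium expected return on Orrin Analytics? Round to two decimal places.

14.97%

β = Cov(R_i, R_m) / Var(R_m) = 0.06599 / 0.04366 = 1.5115
MRP = 10.41% − 1.50% = 8.91%
E(R) = R_f + β × MRP = 1.50% + 1.5115 × 8.91% = 14.97%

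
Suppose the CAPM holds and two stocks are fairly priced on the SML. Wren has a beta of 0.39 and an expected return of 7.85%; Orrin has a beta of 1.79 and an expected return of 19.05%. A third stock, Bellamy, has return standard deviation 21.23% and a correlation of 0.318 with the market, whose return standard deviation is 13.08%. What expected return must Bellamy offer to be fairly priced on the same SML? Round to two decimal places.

8.86%

MRP = (19.05% − 7.85%) / (1.79 − 0.39) = 8.0000%
R_f = 7.85% − 0.39 × 8.0000% = 4.7300%
β_Bellamy = ρ·σ_i/σ_m = 0.318 × 21.23 / 13.08 = 0.5161
E(R_Bellamy) = R_f + β × MRP = 4.7300% + 0.5161 × 8.0000% = 8.86%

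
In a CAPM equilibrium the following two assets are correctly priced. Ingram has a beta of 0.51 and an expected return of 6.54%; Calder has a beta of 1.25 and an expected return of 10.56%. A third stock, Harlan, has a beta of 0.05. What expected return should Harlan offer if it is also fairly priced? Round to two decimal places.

4.04%

MRP (SML slope) = (10.56% − 6.54%) / (1.25 − 0.51) = 4.02% / 0.74 = 5.4324%
R_f (intercept) = 6.54% − 0.51 × 5.4324% = 3.7695%
E(R_Harlan) = R_f + β × MRP = 3.7695% + 0.05 × 5.4324% = 4.04%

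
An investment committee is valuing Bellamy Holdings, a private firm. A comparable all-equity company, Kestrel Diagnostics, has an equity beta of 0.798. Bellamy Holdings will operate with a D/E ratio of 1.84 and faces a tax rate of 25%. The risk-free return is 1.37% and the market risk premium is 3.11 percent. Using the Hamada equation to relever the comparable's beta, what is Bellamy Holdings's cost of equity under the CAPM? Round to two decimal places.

7.28%

β_L = β_U × [1 + (1 − t)(D/E)] = 0.798 × [1 + (1 − 0.25) × 1.84]
    = 0.798 × [1 + 0.75 × 1.84] = 0.798 × 2.3800 = 1.8992
E(R) = R_f + β_L × MRP = 1.37% + 1.8992 × 3.11% = 7.28%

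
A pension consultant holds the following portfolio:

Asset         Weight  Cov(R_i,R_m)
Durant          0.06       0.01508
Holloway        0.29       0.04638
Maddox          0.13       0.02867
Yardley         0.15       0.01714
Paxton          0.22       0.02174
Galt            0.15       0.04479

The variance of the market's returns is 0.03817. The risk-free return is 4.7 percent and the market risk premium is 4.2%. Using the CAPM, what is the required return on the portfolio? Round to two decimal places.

β_Durant = 0.01508 / 0.03817 = 0.3951
β_Holloway = 0.04638 / 0.03817 = 1.2151
β_Maddox = 0.02867 / 0.03817 = 0.7511
β_Yardley = 0.01714 / 0.03817 = 0.4490
β_Paxton = 0.02174 / 0.03817 = 0.5696
β_Galt = 0.04479 / 0.03817 = 1.1734
β_P = Σ w_i β_i = 0.06×0.3951 + 0.29×1.2151 + 0.13×0.7511 + 0.15×0.4490 + 0.22×0.5696 + 0.15×1.1734 = 0.8424
E(R_P) = R_f + β_P × MRP = 4.7% + 0.8424 × 4.2% = 8.24%

8.24%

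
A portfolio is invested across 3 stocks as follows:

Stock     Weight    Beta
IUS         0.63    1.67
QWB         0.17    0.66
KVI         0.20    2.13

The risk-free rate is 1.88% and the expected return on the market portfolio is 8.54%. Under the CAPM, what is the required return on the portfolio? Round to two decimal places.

β_P = Σ w_i β_i = 0.63×1.67 + 0.17×0.66 + 0.20×2.13 = 1.5903
MRP = 8.54% − 1.88% = 6.66%
E(R_P) = R_f + β_P × MRP = 1.88% + 1.5903 × 6.66% = 12.47%

12.47%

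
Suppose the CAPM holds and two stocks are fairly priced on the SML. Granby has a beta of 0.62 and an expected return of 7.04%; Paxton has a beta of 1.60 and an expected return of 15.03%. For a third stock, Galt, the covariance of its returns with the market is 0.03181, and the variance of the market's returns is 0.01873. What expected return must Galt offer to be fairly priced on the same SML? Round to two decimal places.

MRP = (15.03% − 7.04%) / (1.60 − 0.62) = 8.1531%
R_f = 7.04% − 0.62 × 8.1531% = 1.9851%
β_Galt = Cov / Var(R_m) = 0.03181 / 0.01873 = 1.6983
E(R_Galt) = R_f + β × MRP = 1.9851% + 1.6983 × 8.1531% = 15.83%

15.83%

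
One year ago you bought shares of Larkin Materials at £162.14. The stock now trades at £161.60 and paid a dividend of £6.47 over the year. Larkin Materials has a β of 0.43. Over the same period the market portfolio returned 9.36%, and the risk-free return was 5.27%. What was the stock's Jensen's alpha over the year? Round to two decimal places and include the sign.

Realised HPR = (P1 + D1 − P0) / P0 = (161.60 + 6.47 − 162.14) / 162.14 = 5.93 / 162.14 = 3.6573%
MRP = 9.36% − 5.27% = 4.09%
CAPM required = R_f + β·MRP = 5.27% + 0.43 × 4.09% = 7.0287%
α = realised − required = 3.6573% − 7.0287% = -3.37%

-3.37%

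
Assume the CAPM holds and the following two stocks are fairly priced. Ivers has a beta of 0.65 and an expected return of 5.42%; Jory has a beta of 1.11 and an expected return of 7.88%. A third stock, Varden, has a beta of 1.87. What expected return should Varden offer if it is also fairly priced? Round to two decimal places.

11.94%

MRP (SML slope) = (7.88% − 5.42%) / (1.11 − 0.65) = 2.46% / 0.46 = 5.3478%
R_f (intercept) = 5.42% − 0.65 × 5.3478% = 1.9439%
E(R_Varden) = R_f + β × MRP = 1.9439% + 1.87 × 5.3478% = 11.94%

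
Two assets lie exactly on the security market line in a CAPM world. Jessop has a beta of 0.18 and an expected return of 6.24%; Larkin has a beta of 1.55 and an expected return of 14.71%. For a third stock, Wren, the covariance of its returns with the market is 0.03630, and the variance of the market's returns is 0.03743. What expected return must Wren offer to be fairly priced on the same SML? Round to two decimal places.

11.12%

MRP = (14.71% − 6.24%) / (1.55 − 0.18) = 6.1825%
R_f = 6.24% − 0.18 × 6.1825% = 5.1272%
β_Wren = Cov / Var(R_m) = 0.03630 / 0.03743 = 0.9698
E(R_Wren) = R_f + β × MRP = 5.1272% + 0.9698 × 6.1825% = 11.12%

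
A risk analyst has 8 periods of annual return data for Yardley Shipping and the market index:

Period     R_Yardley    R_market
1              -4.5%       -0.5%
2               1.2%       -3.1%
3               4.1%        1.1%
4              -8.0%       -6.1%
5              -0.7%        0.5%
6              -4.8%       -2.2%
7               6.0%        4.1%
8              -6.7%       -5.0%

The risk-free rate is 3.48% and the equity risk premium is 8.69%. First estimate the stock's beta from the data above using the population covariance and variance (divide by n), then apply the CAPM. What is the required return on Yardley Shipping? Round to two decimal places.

14.56%

Mean R_i = (-4.5 + 1.2 + 4.1 − 8.0 − 0.7 − 4.8 + 6.0 − 6.7) / 8 = -1.6750%
Mean R_m = (-0.5 − 3.1 + 1.1 − 6.1 + 0.5 − 2.2 + 4.1 − 5.0) / 8 = -1.4000%
Σ(R_i − R̄_i)(R_m − R̄_m) = 101.3900  ⇒  Cov = 101.3900 / 8 = 12.6738
Σ(R_m − R̄_m)² = 79.5000  ⇒  Var(R_m) = 79.5000 / 8 = 9.9375
β = Cov / Var(R_m) = 12.6738 / 9.9375 = 1.2754
E(R) = R_f + β × MRP = 3.48% + 1.2754 × 8.69% = 14.56%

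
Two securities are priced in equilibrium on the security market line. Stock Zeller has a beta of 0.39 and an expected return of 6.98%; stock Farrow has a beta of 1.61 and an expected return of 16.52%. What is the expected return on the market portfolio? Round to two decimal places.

11.75%

Both satisfy E(R) = R_f + β·MRP, so the slope of the SML is
MRP = (16.52% − 6.98%) / (1.61 − 0.39) = 9.54% / 1.22 = 7.8197%
R_f = E(R_Zeller) − β_Zeller·MRP = 6.98% − 0.39 × 7.8197% = 3.9303%
E(R_m) = R_f + MRP = 3.9303% + 7.8197% = 11.75%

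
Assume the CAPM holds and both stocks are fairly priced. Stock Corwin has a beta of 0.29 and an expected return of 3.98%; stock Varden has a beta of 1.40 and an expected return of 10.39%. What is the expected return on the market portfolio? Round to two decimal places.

8.08%

Both satisfy E(R) = R_f + β·MRP, so the slope of the SML is
MRP = (10.39% − 3.98%) / (1.40 − 0.29) = 6.41% / 1.11 = 5.7748%
R_f = E(R_Corwin) − β_Corwin·MRP = 3.98% − 0.29 × 5.7748% = 2.3053%
E(R_m) = R_f + MRP = 2.3053% + 5.7748% = 8.08%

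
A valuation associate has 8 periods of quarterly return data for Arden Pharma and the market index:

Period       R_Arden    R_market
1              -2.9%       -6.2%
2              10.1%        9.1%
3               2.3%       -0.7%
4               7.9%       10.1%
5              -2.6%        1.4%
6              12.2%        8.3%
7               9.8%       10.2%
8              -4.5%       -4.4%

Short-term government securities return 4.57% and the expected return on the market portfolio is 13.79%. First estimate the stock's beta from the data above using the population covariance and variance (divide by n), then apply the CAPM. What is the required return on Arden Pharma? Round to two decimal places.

12.98%

Mean R_i = (-2.9 + 10.1 + 2.3 + 7.9 − 2.6 + 12.2 + 9.8 − 4.5) / 8 = 4.0375%
Mean R_m = (-6.2 + 9.1 − 0.7 + 10.1 + 1.4 + 8.3 + 10.2 − 4.4) / 8 = 3.4750%
Σ(R_i − R̄_i)(R_m − R̄_m) = 293.2075  ⇒  Cov = 293.2075 / 8 = 36.6509
Σ(R_m − R̄_m)² = 321.3950  ⇒  Var(R_m) = 321.3950 / 8 = 40.1744
β = Cov / Var(R_m) = 36.6509 / 40.1744 = 0.9123
MRP = 13.79% − 4.57% = 9.22%
E(R) = R_f + β × MRP = 4.57% + 0.9123 × 9.22% = 12.98%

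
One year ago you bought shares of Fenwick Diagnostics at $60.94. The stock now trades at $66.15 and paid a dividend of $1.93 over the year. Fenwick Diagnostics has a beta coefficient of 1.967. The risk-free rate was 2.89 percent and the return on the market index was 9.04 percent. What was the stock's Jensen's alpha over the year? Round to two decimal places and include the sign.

-3.27%

Realised HPR = (P1 + D1 − P0) / P0 = (66.15 + 1.93 − 60.94) / 60.94 = 7.14 / 60.94 = 11.7164%
MRP = 9.04% − 2.89% = 6.15%
CAPM required = R_f + β·MRP = 2.89% + 1.967 × 6.15% = 14.98705%
α = realised − required = 11.7164% − 14.98705% = -3.27%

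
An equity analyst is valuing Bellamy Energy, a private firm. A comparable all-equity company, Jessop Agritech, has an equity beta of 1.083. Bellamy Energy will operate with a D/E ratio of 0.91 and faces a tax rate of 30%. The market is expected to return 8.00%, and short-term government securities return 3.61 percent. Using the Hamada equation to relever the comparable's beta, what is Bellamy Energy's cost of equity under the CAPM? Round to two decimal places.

11.39%

β_L = β_U × [1 + (1 − t)(D/E)] = 1.083 × [1 + (1 − 0.30) × 0.91]
    = 1.083 × [1 + 0.70 × 0.91] = 1.083 × 1.6370 = 1.7729
MRP = 8.00% − 3.61% = 4.39%
E(R) = R_f + β_L × MRP = 3.61% + 1.7729 × 4.39% = 11.39%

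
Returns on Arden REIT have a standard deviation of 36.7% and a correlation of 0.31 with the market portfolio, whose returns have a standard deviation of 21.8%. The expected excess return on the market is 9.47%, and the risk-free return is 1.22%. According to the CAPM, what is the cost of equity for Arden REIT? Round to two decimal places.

β = ρ × σ_i / σ_m = 0.31 × 36.7% / 21.8% = 0.5219
E(R) = 1.22% + 0.5219 × 9.47% = 6.16%

6.16%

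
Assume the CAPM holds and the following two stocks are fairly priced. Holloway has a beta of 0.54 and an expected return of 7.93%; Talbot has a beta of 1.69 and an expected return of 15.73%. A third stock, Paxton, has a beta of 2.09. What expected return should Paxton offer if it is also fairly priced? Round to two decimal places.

18.44%

MRP (SML slope) = (15.73% − 7.93%) / (1.69 − 0.54) = 7.80% / 1.15 = 6.7826%
R_f (intercept) = 7.93% − 0.54 × 6.7826% = 4.2674%
E(R_Paxton) = R_f + β × MRP = 4.2674% + 2.09 × 6.7826% = 18.44%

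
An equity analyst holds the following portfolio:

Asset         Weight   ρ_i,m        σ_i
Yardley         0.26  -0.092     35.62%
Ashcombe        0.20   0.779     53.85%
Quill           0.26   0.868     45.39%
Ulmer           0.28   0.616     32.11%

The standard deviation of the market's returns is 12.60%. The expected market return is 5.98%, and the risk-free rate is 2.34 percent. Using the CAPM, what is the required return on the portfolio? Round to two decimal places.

9.08%

β_Yardley = -0.092 × 35.62% / 12.60% = -0.2601
β_Ashcombe = 0.779 × 53.85% / 12.60% = 3.3293
β_Quill = 0.868 × 45.39% / 12.60% = 3.1269
β_Ulmer = 0.616 × 32.11% / 12.60% = 1.5698
β_P = Σ w_i β_i = 0.26×-0.2601 + 0.20×3.3293 + 0.26×3.1269 + 0.28×1.5698 = 1.8508
MRP = 5.98% − 2.34% = 3.64%
E(R_P) = R_f + β_P × MRP = 2.34% + 1.8508 × 3.64% = 9.08%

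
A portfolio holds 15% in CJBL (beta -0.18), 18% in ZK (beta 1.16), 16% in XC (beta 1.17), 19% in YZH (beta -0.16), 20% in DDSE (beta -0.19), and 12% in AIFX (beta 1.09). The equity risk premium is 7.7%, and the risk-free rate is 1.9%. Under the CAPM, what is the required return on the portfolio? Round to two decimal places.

β_P = Σ w_i β_i = 0.15×-0.18 + 0.18×1.16 + 0.16×1.17 + 0.19×-0.16 + 0.20×-0.19 + 0.12×1.09 = 0.4314
E(R_P) = R_f + β_P × MRP = 1.9% + 0.4314 × 7.7% = 5.22%

5.22%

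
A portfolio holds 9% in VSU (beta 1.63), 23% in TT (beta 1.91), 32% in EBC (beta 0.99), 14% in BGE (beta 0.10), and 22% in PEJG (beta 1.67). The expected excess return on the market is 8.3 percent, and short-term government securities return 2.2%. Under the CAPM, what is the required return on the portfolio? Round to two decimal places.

12.86%

β_P = Σ w_i β_i = 0.09×1.63 + 0.23×1.91 + 0.32×0.99 + 0.14×0.10 + 0.22×1.67 = 1.2842
E(R_P) = R_f + β_P × MRP = 2.2% + 1.2842 × 8.3% = 12.86%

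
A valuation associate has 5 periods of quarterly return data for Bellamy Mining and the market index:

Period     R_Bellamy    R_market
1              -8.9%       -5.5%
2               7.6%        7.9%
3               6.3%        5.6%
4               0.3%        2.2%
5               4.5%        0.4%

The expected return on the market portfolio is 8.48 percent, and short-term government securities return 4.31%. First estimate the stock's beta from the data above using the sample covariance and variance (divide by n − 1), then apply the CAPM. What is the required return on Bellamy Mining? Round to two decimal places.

Mean R_i = (-8.9 + 7.6 + 6.3 + 0.3 + 4.5) / 5 = 1.9600%
Mean R_m = (-5.5 + 7.9 + 5.6 + 2.2 + 0.4) / 5 = 2.1200%
Σ(R_i − R̄_i)(R_m − R̄_m) = 125.9540  ⇒  Cov = 125.9540 / 4 = 31.4885
Σ(R_m − R̄_m)² = 106.5480  ⇒  Var(R_m) = 106.5480 / 4 = 26.6370
β = Cov / Var(R_m) = 31.4885 / 26.6370 = 1.1821
MRP = 8.48% − 4.31% = 4.17%
E(R) = R_f + β × MRP = 4.31% + 1.1821 × 4.17% = 9.24%

9.24%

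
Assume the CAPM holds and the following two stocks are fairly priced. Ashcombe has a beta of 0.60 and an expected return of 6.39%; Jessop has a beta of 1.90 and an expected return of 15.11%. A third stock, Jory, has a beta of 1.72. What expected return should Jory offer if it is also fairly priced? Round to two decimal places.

13.90%

MRP (SML slope) = (15.11% − 6.39%) / (1.90 − 0.60) = 8.72% / 1.30 = 6.7077%
R_f (intercept) = 6.39% − 0.60 × 6.7077% = 2.3654%
E(R_Jory) = R_f + β × MRP = 2.3654% + 1.72 × 6.7077% = 13.90%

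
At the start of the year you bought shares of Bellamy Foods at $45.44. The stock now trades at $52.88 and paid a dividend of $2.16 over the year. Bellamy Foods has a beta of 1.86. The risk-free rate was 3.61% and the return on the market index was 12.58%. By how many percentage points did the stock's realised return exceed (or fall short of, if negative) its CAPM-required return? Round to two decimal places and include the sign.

Realised HPR = (P1 + D1 − P0) / P0 = (52.88 + 2.16 − 45.44) / 45.44 = 9.60 / 45.44 = 21.1268%
MRP = 12.58% − 3.61% = 8.97%
CAPM required = R_f + β·MRP = 3.61% + 1.86 × 8.97% = 20.2942%
α = realised − required = 21.1268% − 20.2942% = +0.83%

+0.83%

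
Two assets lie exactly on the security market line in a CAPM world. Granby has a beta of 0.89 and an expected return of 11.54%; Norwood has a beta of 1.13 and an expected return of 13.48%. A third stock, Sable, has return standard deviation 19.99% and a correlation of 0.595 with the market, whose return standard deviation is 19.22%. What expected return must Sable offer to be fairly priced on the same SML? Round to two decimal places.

MRP = (13.48% − 11.54%) / (1.13 − 0.89) = 8.0833%
R_f = 11.54% − 0.89 × 8.0833% = 4.3459%
β_Sable = ρ·σ_i/σ_m = 0.595 × 19.99 / 19.22 = 0.6188
E(R_Sable) = R_f + β × MRP = 4.3459% + 0.6188 × 8.0833% = 9.35%

9.35%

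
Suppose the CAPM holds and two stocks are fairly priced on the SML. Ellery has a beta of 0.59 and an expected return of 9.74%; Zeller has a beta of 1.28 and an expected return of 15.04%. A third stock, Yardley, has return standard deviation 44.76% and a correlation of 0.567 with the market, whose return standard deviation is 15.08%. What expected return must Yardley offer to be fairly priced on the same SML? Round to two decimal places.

18.14%

MRP = (15.04% − 9.74%) / (1.28 − 0.59) = 7.6812%
R_f = 9.74% − 0.59 × 7.6812% = 5.2081%
β_Yardley = ρ·σ_i/σ_m = 0.567 × 44.76 / 15.08 = 1.6830
E(R_Yardley) = R_f + β × MRP = 5.2081% + 1.6830 × 7.6812% = 18.14%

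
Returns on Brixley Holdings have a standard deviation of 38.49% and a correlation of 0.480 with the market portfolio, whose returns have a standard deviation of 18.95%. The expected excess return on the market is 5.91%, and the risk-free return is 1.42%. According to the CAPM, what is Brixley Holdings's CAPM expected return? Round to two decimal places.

β = ρ × σ_i / σ_m = 0.480 × 38.49% / 18.95% = 0.9749
E(R) = 1.42% + 0.9749 × 5.91% = 7.18%

7.18%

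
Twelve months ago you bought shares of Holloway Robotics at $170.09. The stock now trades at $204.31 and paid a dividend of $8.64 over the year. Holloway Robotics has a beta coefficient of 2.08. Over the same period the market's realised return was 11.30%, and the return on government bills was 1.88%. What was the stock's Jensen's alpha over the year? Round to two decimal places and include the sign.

+3.72%

Realised HPR = (P1 + D1 − P0) / P0 = (204.31 + 8.64 − 170.09) / 170.09 = 42.86 / 170.09 = 25.1984%
MRP = 11.30% − 1.88% = 9.42%
CAPM required = R_f + β·MRP = 1.88% + 2.08 × 9.42% = 21.4736%
α = realised − required = 25.1984% − 21.4736% = +3.72%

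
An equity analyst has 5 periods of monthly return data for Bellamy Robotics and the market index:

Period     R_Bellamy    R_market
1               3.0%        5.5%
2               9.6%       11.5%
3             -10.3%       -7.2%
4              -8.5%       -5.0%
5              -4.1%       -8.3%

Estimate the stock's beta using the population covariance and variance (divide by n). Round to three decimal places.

0.884

Mean R_i = (3.0 + 9.6 − 10.3 − 8.5 − 4.1) / 5 = -2.0600%
Mean R_m = (5.5 + 11.5 − 7.2 − 5.0 − 8.3) / 5 = -0.7000%
Σ(R_i − R̄_i)(R_m − R̄_m) = 270.3800  ⇒  Cov = 270.3800 / 5 = 54.0760
Σ(R_m − R̄_m)² = 305.7800  ⇒  Var(R_m) = 305.7800 / 5 = 61.1560
β = Cov / Var(R_m) = 54.0760 / 61.1560 = 0.8842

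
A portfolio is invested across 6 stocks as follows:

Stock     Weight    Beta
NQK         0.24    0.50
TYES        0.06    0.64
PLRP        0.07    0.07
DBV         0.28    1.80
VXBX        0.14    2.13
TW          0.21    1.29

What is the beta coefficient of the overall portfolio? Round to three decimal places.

1.236

β_P = Σ w_i β_i = 0.24×0.50 + 0.06×0.64 + 0.07×0.07 + 0.28×1.80 + 0.14×2.13 + 0.21×1.29 = 1.2364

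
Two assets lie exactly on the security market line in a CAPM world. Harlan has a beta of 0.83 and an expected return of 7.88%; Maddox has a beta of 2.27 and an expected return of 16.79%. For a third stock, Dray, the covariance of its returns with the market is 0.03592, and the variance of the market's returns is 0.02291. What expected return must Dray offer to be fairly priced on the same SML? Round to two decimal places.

12.45%

MRP = (16.79% − 7.88%) / (2.27 − 0.83) = 6.1875%
R_f = 7.88% − 0.83 × 6.1875% = 2.7444%
β_Dray = Cov / Var(R_m) = 0.03592 / 0.02291 = 1.5679
E(R_Dray) = R_f + β × MRP = 2.7444% + 1.5679 × 6.1875% = 12.45%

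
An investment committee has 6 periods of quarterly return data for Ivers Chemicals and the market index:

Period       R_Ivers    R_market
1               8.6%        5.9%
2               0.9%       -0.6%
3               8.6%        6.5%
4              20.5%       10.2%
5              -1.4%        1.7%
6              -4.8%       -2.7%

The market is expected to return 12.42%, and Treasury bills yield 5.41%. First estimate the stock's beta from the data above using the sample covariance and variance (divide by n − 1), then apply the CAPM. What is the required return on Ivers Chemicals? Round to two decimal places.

Mean R_i = (8.6 + 0.9 + 8.6 + 20.5 − 1.4 − 4.8) / 6 = 5.4000%
Mean R_m = (5.9 − 0.6 + 6.5 + 10.2 + 1.7 − 2.7) / 6 = 3.5000%
Σ(R_i − R̄_i)(R_m − R̄_m) = 212.3800  ⇒  Cov = 212.3800 / 5 = 42.4760
Σ(R_m − R̄_m)² = 118.1400  ⇒  Var(R_m) = 118.1400 / 5 = 23.6280
β = Cov / Var(R_m) = 42.4760 / 23.6280 = 1.7977
MRP = 12.42% − 5.41% = 7.01%
E(R) = R_f + β × MRP = 5.41% + 1.7977 × 7.01% = 18.01%

18.01%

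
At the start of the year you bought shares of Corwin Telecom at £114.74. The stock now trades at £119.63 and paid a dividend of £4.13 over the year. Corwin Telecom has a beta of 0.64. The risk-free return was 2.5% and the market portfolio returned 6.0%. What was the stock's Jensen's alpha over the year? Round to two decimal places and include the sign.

Realised HPR = (P1 + D1 − P0) / P0 = (119.63 + 4.13 − 114.74) / 114.74 = 9.02 / 114.74 = 7.8613%
MRP = 6.0% − 2.5% = 3.50%
CAPM required = R_f + β·MRP = 2.5% + 0.64 × 3.5% = 4.7400%
α = realised − required = 7.8613% − 4.7400% = +3.12%

+3.12%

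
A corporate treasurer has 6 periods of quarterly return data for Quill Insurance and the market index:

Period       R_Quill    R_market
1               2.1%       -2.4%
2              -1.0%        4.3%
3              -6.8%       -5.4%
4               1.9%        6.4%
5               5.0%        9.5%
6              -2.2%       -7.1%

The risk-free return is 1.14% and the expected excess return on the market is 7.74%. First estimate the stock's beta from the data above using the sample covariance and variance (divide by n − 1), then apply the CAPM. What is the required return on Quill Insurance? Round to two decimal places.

Mean R_i = (2.1 − 1.0 − 6.8 + 1.9 + 5.0 − 2.2) / 6 = -0.1667%
Mean R_m = (-2.4 + 4.3 − 5.4 + 6.4 + 9.5 − 7.1) / 6 = 0.8833%
Σ(R_i − R̄_i)(R_m − R̄_m) = 103.5433  ⇒  Cov = 103.5433 / 5 = 20.7087
Σ(R_m − R̄_m)² = 230.3483  ⇒  Var(R_m) = 230.3483 / 5 = 46.0697
β = Cov / Var(R_m) = 20.7087 / 46.0697 = 0.4495
E(R) = R_f + β × MRP = 1.14% + 0.4495 × 7.74% = 4.62%

4.62%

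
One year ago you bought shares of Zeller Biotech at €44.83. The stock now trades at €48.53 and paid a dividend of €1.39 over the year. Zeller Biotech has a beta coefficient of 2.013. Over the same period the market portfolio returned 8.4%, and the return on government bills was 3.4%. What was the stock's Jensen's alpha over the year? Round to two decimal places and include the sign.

Realised HPR = (P1 + D1 − P0) / P0 = (48.53 + 1.39 − 44.83) / 44.83 = 5.09 / 44.83 = 11.3540%
MRP = 8.4% − 3.4% = 5.00%
CAPM required = R_f + β·MRP = 3.4% + 2.013 × 5.0% = 13.4650%
α = realised − required = 11.3540% − 13.4650% = -2.11%

-2.11%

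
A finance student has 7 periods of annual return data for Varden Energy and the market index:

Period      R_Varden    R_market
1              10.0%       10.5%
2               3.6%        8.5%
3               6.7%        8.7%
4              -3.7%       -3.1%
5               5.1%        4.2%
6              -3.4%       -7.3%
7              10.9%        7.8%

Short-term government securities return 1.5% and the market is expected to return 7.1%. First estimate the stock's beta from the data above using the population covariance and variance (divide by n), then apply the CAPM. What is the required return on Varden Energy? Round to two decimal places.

5.84%

Mean R_i = (10.0 + 3.6 + 6.7 − 3.7 + 5.1 − 3.4 + 10.9) / 7 = 4.1714%
Mean R_m = (10.5 + 8.5 + 8.7 − 3.1 + 4.2 − 7.3 + 7.8) / 7 = 4.1857%
Σ(R_i − R̄_i)(R_m − R̄_m) = 214.3971  ⇒  Cov = 214.3971 / 7 = 30.6282
Σ(R_m − R̄_m)² = 276.9286  ⇒  Var(R_m) = 276.9286 / 7 = 39.5612
β = Cov / Var(R_m) = 30.6282 / 39.5612 = 0.7742
MRP = 7.1% − 1.5% = 5.60%
E(R) = R_f + β × MRP = 1.5% + 0.7742 × 5.6% = 5.84%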